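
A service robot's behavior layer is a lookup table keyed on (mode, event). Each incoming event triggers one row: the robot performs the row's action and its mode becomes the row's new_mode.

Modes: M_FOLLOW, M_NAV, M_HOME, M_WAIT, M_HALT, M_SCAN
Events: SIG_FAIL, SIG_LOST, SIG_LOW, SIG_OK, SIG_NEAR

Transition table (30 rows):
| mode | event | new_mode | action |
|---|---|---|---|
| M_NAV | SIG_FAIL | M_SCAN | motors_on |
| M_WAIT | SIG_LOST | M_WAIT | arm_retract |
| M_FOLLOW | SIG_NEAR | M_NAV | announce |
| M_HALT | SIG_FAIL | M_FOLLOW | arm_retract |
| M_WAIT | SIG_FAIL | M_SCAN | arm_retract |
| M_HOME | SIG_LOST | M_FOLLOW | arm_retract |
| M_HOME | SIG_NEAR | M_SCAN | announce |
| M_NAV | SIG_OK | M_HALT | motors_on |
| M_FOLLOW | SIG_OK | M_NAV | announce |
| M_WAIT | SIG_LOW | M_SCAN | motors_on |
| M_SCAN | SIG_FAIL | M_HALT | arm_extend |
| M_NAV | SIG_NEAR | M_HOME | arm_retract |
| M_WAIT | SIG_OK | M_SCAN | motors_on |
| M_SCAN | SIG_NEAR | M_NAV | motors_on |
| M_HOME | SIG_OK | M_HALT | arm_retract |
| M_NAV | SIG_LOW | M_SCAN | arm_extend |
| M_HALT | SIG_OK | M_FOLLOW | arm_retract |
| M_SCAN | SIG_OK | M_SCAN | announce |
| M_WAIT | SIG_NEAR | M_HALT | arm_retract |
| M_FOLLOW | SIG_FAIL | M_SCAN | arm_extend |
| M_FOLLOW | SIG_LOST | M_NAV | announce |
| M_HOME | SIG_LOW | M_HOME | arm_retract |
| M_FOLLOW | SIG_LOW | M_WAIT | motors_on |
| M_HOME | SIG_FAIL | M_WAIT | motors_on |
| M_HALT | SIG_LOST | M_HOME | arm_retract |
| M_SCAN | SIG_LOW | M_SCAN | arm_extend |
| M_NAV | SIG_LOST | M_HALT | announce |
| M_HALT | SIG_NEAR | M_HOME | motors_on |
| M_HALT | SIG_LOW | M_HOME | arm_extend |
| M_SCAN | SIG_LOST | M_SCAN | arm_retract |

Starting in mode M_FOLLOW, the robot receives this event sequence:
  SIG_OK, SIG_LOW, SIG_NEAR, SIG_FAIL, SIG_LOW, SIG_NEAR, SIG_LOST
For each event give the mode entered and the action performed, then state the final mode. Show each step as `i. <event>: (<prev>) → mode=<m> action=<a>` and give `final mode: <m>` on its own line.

final mode: M_HALT

1. SIG_OK: (M_FOLLOW) → mode=M_NAV action=announce
2. SIG_LOW: (M_NAV) → mode=M_SCAN action=arm_extend
3. SIG_NEAR: (M_SCAN) → mode=M_NAV action=motors_on
4. SIG_FAIL: (M_NAV) → mode=M_SCAN action=motors_on
5. SIG_LOW: (M_SCAN) → mode=M_SCAN action=arm_extend
6. SIG_NEAR: (M_SCAN) → mode=M_NAV action=motors_on
7. SIG_LOST: (M_NAV) → mode=M_HALT action=announce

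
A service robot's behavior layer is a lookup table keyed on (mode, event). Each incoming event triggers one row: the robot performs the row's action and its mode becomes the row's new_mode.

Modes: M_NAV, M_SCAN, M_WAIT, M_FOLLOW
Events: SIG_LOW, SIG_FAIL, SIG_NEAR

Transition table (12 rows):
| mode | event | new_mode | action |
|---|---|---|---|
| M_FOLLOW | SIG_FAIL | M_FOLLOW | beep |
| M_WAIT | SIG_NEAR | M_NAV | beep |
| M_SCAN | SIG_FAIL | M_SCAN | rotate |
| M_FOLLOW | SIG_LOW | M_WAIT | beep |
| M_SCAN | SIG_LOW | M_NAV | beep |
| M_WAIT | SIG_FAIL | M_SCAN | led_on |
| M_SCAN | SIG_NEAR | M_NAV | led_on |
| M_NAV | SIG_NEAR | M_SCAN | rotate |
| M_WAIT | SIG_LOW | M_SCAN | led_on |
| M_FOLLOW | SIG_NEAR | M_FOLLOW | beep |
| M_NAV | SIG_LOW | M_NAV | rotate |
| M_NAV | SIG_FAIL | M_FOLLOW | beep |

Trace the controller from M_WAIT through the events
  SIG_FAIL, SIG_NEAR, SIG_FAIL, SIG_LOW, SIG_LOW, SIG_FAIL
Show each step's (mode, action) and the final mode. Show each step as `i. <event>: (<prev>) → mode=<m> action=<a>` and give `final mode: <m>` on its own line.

final mode: M_SCAN

1. SIG_FAIL: (M_WAIT) → mode=M_SCAN action=led_on
2. SIG_NEAR: (M_SCAN) → mode=M_NAV action=led_on
3. SIG_FAIL: (M_NAV) → mode=M_FOLLOW action=beep
4. SIG_LOW: (M_FOLLOW) → mode=M_WAIT action=beep
5. SIG_LOW: (M_WAIT) → mode=M_SCAN action=led_on
6. SIG_FAIL: (M_SCAN) → mode=M_SCAN action=rotate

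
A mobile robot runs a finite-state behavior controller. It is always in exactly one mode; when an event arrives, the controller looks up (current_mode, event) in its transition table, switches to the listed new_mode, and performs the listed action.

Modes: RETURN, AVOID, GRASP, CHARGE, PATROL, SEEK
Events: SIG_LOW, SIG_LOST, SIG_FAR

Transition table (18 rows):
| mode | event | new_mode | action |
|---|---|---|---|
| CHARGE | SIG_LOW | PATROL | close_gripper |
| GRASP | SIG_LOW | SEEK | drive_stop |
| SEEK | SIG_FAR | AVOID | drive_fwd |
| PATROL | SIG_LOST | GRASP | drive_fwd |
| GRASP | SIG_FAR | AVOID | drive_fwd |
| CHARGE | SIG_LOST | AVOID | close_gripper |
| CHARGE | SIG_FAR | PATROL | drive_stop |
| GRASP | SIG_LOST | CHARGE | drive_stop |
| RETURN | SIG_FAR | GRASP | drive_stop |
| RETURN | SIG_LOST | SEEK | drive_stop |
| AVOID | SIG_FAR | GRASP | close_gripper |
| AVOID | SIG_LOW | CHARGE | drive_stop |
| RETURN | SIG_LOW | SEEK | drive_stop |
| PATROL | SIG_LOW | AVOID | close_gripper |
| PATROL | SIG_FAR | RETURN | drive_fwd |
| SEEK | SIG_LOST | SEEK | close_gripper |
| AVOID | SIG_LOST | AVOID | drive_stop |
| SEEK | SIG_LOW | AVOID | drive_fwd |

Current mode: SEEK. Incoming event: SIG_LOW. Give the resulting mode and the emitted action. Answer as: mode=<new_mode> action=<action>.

mode=AVOID action=drive_fwd

current mode = SEEK; filter table to that mode:
  (SEEK, SIG_FAR) → (AVOID, drive_fwd)
  (SEEK, SIG_LOST) → (SEEK, close_gripper)
  (SEEK, SIG_LOW) → (AVOID, drive_fwd)  ← event matches
event = SIG_LOW selects (AVOID, drive_fwd)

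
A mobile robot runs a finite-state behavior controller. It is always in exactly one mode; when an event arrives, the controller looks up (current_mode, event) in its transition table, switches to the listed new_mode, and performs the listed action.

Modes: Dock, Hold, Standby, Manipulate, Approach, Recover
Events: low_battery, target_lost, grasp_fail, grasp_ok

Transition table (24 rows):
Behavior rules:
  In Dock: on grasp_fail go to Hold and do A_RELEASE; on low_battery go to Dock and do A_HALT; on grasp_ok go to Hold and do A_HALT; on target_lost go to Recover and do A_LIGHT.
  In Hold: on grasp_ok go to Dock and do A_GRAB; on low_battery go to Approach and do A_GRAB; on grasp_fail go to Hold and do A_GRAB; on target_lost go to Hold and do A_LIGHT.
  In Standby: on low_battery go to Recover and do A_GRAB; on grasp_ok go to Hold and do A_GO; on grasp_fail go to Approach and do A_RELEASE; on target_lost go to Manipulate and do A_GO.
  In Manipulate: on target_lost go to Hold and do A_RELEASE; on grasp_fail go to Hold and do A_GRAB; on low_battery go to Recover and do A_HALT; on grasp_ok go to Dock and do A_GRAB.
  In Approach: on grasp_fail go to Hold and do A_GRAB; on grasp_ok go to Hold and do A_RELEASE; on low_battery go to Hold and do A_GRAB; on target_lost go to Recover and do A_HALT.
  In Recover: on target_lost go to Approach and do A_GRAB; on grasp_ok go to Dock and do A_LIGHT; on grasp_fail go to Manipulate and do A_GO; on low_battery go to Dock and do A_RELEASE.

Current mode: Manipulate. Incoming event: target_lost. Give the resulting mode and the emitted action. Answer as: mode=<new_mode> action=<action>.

current mode = Manipulate; filter table to that mode:
  (Manipulate, target_lost) → (Hold, A_RELEASE)  ← event matches
  (Manipulate, grasp_fail) → (Hold, A_GRAB)
  (Manipulate, low_battery) → (Recover, A_HALT)
  (Manipulate, grasp_ok) → (Dock, A_GRAB)
event = target_lost selects (Hold, A_RELEASE)

mode=Hold action=A_RELEASE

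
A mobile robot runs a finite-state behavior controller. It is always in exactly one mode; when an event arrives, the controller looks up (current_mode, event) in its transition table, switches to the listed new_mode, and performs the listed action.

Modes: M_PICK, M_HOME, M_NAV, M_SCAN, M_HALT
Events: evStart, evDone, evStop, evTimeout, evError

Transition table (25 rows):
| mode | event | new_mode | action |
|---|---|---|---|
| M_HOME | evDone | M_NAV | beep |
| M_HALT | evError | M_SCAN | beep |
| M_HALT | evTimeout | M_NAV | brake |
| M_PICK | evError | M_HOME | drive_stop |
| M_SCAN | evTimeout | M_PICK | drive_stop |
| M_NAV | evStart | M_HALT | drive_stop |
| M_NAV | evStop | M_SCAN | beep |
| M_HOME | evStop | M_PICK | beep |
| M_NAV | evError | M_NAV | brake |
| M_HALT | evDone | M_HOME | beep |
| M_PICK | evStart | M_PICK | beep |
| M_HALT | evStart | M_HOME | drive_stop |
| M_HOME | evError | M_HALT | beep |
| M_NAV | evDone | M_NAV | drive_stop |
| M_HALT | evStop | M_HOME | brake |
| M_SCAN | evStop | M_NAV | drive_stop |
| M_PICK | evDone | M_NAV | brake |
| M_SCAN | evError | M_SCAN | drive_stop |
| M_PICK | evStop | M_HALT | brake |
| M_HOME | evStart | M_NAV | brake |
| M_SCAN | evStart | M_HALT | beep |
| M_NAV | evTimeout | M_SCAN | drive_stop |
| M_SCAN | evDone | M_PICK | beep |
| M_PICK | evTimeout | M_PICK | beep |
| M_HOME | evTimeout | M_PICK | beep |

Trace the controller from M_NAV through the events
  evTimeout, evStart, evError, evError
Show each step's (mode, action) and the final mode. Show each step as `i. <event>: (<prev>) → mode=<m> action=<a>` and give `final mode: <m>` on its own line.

1. evTimeout: (M_NAV) → mode=M_SCAN action=drive_stop
2. evStart: (M_SCAN) → mode=M_HALT action=beep
3. evError: (M_HALT) → mode=M_SCAN action=beep
4. evError: (M_SCAN) → mode=M_SCAN action=drive_stop

final mode: M_SCAN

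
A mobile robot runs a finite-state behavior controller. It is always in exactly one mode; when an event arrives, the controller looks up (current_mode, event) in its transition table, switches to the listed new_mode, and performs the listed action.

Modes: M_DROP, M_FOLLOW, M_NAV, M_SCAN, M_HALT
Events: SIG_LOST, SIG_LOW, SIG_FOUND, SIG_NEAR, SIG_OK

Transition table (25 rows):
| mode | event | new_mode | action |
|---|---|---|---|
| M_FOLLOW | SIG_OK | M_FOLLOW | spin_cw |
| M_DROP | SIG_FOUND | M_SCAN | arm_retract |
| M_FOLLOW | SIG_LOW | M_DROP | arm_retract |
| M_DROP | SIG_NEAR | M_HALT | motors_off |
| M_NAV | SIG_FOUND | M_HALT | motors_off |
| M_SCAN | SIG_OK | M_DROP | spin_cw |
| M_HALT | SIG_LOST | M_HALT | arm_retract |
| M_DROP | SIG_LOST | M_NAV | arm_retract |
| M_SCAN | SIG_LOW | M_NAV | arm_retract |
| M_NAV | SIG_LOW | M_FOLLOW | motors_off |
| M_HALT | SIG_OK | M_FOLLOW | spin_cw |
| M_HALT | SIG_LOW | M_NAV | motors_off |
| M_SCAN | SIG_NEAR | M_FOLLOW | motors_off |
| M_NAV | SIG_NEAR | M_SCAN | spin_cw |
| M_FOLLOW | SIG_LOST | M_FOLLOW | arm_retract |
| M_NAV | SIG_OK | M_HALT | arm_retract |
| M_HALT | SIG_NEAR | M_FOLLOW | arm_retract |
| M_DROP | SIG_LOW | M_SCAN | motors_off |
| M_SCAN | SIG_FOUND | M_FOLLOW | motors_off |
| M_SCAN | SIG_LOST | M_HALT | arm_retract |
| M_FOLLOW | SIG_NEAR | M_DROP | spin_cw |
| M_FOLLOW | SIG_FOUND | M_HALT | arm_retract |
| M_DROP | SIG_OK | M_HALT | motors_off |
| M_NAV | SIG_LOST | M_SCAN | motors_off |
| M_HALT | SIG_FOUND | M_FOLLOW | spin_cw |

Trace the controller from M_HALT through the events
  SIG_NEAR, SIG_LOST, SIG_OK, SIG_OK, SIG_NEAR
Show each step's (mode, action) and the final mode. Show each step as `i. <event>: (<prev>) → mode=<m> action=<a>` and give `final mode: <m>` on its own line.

final mode: M_DROP

1. SIG_NEAR: (M_HALT) → mode=M_FOLLOW action=arm_retract
2. SIG_LOST: (M_FOLLOW) → mode=M_FOLLOW action=arm_retract
3. SIG_OK: (M_FOLLOW) → mode=M_FOLLOW action=spin_cw
4. SIG_OK: (M_FOLLOW) → mode=M_FOLLOW action=spin_cw
5. SIG_NEAR: (M_FOLLOW) → mode=M_DROP action=spin_cw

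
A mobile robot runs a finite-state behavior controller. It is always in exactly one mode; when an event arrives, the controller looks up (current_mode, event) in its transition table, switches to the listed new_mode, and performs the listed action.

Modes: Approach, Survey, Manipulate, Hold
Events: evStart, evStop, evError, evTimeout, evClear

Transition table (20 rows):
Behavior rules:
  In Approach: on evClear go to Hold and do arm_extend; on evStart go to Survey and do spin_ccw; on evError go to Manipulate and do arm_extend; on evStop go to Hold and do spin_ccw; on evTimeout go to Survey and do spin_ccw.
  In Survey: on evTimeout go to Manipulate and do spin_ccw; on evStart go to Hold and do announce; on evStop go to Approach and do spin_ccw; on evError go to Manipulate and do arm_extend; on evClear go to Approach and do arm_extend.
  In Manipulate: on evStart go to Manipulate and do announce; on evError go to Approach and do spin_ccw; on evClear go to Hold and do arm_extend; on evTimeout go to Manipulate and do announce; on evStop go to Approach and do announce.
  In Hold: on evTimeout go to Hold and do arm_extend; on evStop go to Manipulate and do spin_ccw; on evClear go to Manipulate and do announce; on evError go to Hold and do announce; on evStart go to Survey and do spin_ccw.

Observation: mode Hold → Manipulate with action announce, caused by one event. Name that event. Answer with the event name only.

try evStart: (Hold, evStart) → (Survey, spin_ccw)
try evStop: (Hold, evStop) → (Manipulate, spin_ccw)
try evError: (Hold, evError) → (Hold, announce)
try evTimeout: (Hold, evTimeout) → (Hold, arm_extend)
try evClear: (Hold, evClear) → (Manipulate, announce)  ← matches

evClear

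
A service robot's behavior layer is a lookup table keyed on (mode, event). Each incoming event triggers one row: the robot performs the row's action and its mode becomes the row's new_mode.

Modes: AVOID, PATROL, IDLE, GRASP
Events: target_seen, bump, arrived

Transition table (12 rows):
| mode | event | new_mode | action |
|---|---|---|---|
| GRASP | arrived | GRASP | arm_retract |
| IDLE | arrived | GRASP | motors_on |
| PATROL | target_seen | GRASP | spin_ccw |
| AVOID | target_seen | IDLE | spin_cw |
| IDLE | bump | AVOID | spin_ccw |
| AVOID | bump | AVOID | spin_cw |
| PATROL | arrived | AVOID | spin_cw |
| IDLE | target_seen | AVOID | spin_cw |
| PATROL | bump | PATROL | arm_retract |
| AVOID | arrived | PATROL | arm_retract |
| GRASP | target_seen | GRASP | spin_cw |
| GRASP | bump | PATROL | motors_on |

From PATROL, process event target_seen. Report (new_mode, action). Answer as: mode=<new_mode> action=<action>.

mode=GRASP action=spin_ccw

current mode = PATROL; filter table to that mode:
  (PATROL, target_seen) → (GRASP, spin_ccw)  ← event matches
  (PATROL, arrived) → (AVOID, spin_cw)
  (PATROL, bump) → (PATROL, arm_retract)
event = target_seen selects (GRASP, spin_ccw)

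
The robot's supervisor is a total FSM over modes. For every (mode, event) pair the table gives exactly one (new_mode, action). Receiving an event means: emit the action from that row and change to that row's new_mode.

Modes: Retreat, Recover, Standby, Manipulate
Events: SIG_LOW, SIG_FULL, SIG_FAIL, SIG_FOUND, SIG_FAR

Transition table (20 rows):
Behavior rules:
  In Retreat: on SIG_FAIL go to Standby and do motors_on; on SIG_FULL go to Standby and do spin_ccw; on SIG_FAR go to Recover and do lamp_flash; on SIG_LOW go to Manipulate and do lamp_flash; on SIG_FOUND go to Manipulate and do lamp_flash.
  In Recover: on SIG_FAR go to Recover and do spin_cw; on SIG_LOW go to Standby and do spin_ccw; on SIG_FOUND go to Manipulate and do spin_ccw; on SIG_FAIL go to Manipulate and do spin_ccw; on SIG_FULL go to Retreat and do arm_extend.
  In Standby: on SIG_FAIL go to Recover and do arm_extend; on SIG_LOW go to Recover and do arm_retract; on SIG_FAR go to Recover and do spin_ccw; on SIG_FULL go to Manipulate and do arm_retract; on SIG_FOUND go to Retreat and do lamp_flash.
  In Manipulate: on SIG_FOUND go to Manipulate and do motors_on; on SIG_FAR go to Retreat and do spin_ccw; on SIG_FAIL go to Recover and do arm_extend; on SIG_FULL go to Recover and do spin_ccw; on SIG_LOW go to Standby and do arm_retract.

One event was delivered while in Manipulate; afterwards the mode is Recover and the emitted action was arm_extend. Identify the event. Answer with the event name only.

SIG_FAIL

try SIG_LOW: (Manipulate, SIG_LOW) → (Standby, arm_retract)
try SIG_FULL: (Manipulate, SIG_FULL) → (Recover, spin_ccw)
try SIG_FAIL: (Manipulate, SIG_FAIL) → (Recover, arm_extend)  ← matches
try SIG_FOUND: (Manipulate, SIG_FOUND) → (Manipulate, motors_on)
try SIG_FAR: (Manipulate, SIG_FAR) → (Retreat, spin_ccw)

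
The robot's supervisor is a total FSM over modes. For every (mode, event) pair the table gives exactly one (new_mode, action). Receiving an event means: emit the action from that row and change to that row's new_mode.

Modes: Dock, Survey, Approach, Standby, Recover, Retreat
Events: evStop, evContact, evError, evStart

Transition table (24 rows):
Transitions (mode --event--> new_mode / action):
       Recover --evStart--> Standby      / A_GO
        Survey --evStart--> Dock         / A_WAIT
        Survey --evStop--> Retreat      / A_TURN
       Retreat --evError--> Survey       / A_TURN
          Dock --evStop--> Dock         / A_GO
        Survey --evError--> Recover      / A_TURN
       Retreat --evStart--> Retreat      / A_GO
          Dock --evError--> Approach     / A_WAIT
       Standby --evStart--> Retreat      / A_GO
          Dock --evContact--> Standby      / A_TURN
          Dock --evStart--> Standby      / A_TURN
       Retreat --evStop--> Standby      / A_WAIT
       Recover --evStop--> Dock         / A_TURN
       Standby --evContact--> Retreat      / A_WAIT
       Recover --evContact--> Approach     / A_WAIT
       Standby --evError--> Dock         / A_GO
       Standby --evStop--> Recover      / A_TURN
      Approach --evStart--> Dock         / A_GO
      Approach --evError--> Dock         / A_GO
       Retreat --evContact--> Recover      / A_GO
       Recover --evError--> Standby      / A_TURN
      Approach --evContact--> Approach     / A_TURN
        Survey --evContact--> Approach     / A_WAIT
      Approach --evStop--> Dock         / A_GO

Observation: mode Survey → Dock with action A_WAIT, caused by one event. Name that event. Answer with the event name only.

try evStop: (Survey, evStop) → (Retreat, A_TURN)
try evContact: (Survey, evContact) → (Approach, A_WAIT)
try evError: (Survey, evError) → (Recover, A_TURN)
try evStart: (Survey, evStart) → (Dock, A_WAIT)  ← matches

evStart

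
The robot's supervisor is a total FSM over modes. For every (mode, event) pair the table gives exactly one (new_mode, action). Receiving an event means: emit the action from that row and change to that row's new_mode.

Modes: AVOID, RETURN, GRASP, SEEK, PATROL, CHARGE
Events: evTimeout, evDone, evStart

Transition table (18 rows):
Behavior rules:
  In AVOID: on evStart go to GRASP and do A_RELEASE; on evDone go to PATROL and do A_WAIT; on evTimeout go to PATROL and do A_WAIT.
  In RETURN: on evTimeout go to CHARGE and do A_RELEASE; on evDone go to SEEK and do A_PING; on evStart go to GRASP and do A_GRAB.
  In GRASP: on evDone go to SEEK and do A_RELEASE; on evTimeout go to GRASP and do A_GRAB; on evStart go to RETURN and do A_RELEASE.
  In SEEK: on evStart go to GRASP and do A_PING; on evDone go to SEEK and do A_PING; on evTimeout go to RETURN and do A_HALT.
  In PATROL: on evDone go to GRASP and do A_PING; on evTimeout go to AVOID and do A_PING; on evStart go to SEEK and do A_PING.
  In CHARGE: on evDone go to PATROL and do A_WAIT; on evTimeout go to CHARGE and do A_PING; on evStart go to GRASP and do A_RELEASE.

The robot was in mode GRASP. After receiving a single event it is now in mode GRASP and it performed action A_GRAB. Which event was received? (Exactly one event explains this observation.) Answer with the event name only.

evTimeout

try evTimeout: (GRASP, evTimeout) → (GRASP, A_GRAB)  ← matches
try evDone: (GRASP, evDone) → (SEEK, A_RELEASE)
try evStart: (GRASP, evStart) → (RETURN, A_RELEASE)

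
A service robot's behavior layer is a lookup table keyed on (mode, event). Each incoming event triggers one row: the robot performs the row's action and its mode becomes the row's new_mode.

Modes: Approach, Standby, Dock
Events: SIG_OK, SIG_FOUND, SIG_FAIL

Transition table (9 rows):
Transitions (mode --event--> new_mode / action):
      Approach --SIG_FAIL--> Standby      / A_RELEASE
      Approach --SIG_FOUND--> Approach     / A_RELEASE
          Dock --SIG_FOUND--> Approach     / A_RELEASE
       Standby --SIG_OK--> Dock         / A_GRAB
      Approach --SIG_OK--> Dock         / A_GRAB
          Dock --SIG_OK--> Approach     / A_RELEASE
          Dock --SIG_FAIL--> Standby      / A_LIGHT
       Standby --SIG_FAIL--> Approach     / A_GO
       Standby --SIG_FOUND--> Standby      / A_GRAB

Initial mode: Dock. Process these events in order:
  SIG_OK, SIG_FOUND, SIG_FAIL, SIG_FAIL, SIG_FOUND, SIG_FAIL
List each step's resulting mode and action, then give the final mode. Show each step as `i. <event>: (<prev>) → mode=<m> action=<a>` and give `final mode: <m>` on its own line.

1. SIG_OK: (Dock) → mode=Approach action=A_RELEASE
2. SIG_FOUND: (Approach) → mode=Approach action=A_RELEASE
3. SIG_FAIL: (Approach) → mode=Standby action=A_RELEASE
4. SIG_FAIL: (Standby) → mode=Approach action=A_GO
5. SIG_FOUND: (Approach) → mode=Approach action=A_RELEASE
6. SIG_FAIL: (Approach) → mode=Standby action=A_RELEASE

final mode: Standby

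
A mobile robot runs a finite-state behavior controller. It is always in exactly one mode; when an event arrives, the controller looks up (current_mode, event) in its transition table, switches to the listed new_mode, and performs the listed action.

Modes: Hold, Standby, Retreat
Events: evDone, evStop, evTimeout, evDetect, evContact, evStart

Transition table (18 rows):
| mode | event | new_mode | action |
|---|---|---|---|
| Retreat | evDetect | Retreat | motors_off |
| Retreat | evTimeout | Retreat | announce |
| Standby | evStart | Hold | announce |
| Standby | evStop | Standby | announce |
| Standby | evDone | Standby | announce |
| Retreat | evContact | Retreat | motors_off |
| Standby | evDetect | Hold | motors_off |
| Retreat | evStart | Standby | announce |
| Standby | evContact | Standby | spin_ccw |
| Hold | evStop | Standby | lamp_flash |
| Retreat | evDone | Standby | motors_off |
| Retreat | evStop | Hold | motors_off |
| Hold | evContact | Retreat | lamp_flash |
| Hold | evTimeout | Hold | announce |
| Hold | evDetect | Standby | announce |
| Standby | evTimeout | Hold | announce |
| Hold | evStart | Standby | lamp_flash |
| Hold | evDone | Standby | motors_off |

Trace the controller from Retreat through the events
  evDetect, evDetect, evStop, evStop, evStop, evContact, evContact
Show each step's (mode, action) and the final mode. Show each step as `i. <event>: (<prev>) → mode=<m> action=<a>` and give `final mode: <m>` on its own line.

final mode: Standby

1. evDetect: (Retreat) → mode=Retreat action=motors_off
2. evDetect: (Retreat) → mode=Retreat action=motors_off
3. evStop: (Retreat) → mode=Hold action=motors_off
4. evStop: (Hold) → mode=Standby action=lamp_flash
5. evStop: (Standby) → mode=Standby action=announce
6. evContact: (Standby) → mode=Standby action=spin_ccw
7. evContact: (Standby) → mode=Standby action=spin_ccw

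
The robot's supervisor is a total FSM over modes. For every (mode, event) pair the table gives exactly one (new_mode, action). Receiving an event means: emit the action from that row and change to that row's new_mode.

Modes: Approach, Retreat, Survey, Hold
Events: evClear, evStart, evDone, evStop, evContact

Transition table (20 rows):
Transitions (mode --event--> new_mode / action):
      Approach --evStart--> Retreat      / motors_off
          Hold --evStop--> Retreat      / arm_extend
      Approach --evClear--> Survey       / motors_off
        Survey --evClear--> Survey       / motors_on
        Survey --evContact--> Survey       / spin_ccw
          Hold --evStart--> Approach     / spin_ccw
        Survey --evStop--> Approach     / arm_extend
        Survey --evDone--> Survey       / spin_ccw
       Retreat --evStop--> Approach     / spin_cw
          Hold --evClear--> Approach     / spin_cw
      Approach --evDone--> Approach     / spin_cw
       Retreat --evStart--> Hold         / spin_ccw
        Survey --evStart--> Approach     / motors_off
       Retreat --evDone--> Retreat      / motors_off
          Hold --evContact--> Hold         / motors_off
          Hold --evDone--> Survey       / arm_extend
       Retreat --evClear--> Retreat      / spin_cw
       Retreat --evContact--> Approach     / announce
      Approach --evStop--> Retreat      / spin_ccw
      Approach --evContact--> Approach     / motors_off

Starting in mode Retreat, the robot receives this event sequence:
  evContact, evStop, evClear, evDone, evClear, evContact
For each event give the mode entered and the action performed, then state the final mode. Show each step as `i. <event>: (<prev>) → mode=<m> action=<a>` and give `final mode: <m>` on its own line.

1. evContact: (Retreat) → mode=Approach action=announce
2. evStop: (Approach) → mode=Retreat action=spin_ccw
3. evClear: (Retreat) → mode=Retreat action=spin_cw
4. evDone: (Retreat) → mode=Retreat action=motors_off
5. evClear: (Retreat) → mode=Retreat action=spin_cw
6. evContact: (Retreat) → mode=Approach action=announce

final mode: Approach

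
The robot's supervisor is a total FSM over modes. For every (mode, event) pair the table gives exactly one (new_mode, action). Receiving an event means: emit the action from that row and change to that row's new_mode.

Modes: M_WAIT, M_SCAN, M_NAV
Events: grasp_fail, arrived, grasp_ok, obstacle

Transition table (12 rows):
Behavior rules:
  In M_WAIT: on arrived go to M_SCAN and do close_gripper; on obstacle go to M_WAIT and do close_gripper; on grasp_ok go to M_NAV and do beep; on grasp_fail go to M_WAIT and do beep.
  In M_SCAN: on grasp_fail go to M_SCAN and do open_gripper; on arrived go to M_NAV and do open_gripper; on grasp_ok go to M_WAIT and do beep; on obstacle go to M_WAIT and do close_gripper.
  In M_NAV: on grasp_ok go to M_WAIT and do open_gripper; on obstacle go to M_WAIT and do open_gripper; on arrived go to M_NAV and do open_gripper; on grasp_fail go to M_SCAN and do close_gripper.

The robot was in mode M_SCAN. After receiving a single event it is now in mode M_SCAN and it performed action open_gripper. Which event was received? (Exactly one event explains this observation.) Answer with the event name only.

try grasp_fail: (M_SCAN, grasp_fail) → (M_SCAN, open_gripper)  ← matches
try arrived: (M_SCAN, arrived) → (M_NAV, open_gripper)
try grasp_ok: (M_SCAN, grasp_ok) → (M_WAIT, beep)
try obstacle: (M_SCAN, obstacle) → (M_WAIT, close_gripper)

grasp_fail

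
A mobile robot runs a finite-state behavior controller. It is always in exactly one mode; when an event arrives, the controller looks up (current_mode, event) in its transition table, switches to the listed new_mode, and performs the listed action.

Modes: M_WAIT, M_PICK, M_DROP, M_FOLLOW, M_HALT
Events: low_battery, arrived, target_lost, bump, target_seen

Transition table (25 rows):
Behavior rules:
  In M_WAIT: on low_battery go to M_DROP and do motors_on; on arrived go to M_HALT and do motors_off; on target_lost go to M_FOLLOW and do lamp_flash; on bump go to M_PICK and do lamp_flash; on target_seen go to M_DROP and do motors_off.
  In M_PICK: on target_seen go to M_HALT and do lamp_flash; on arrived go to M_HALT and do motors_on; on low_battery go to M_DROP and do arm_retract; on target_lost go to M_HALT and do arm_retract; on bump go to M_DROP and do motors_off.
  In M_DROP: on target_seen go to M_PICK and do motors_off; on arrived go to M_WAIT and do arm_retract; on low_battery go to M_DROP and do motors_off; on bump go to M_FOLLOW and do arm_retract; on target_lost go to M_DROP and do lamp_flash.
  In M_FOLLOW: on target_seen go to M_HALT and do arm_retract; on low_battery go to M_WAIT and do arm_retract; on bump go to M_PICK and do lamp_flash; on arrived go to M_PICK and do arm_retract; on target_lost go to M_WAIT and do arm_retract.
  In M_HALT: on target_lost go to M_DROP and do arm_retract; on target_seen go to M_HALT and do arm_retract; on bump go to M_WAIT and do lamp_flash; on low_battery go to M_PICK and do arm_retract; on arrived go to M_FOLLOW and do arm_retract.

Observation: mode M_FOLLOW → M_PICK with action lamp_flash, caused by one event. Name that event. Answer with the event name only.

try low_battery: (M_FOLLOW, low_battery) → (M_WAIT, arm_retract)
try arrived: (M_FOLLOW, arrived) → (M_PICK, arm_retract)
try target_lost: (M_FOLLOW, target_lost) → (M_WAIT, arm_retract)
try bump: (M_FOLLOW, bump) → (M_PICK, lamp_flash)  ← matches
try target_seen: (M_FOLLOW, target_seen) → (M_HALT, arm_retract)

bump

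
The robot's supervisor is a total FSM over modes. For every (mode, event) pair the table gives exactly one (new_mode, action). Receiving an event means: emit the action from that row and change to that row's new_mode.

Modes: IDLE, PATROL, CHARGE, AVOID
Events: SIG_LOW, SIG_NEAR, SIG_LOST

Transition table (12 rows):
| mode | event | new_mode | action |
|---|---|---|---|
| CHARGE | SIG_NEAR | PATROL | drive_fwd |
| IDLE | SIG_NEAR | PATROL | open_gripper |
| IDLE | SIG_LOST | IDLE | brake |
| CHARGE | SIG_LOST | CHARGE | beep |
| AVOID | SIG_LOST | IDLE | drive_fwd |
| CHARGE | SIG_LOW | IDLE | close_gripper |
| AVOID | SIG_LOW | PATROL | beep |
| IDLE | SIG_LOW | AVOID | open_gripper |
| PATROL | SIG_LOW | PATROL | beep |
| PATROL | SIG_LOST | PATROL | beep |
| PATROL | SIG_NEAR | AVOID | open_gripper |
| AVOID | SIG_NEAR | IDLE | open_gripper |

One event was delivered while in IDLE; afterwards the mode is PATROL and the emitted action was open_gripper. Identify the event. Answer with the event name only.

try SIG_LOW: (IDLE, SIG_LOW) → (AVOID, open_gripper)
try SIG_NEAR: (IDLE, SIG_NEAR) → (PATROL, open_gripper)  ← matches
try SIG_LOST: (IDLE, SIG_LOST) → (IDLE, brake)

SIG_NEAR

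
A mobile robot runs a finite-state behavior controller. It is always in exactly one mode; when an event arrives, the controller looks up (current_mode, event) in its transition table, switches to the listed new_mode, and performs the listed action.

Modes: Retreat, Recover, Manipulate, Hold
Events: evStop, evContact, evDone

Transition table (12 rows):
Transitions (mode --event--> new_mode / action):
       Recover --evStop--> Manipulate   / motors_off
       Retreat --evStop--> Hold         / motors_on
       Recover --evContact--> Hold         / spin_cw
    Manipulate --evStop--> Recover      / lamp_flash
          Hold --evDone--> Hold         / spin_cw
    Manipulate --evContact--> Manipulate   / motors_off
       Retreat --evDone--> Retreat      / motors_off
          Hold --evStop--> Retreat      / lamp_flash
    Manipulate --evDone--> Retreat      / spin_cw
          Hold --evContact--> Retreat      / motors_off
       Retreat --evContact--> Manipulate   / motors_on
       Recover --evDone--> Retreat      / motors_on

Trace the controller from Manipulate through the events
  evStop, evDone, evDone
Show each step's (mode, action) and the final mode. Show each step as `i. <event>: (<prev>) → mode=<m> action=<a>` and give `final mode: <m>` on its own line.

1. evStop: (Manipulate) → mode=Recover action=lamp_flash
2. evDone: (Recover) → mode=Retreat action=motors_on
3. evDone: (Retreat) → mode=Retreat action=motors_off

final mode: Retreat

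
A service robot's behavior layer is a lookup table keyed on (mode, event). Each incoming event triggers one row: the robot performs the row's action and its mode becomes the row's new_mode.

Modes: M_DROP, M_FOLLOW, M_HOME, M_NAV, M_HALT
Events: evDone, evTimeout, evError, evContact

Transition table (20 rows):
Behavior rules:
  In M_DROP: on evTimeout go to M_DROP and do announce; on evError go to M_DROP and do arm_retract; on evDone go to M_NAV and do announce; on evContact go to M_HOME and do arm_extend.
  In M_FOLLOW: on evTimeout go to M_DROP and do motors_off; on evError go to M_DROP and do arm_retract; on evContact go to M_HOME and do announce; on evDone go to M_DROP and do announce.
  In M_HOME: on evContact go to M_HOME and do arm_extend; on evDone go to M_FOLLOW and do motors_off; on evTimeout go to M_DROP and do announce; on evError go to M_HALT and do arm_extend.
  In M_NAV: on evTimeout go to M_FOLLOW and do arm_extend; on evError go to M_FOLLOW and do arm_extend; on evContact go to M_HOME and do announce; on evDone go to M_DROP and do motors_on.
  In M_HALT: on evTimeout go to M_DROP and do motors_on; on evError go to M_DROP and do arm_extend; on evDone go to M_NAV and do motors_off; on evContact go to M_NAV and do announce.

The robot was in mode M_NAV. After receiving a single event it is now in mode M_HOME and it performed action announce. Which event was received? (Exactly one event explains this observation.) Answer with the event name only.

evContact

try evDone: (M_NAV, evDone) → (M_DROP, motors_on)
try evTimeout: (M_NAV, evTimeout) → (M_FOLLOW, arm_extend)
try evError: (M_NAV, evError) → (M_FOLLOW, arm_extend)
try evContact: (M_NAV, evContact) → (M_HOME, announce)  ← matches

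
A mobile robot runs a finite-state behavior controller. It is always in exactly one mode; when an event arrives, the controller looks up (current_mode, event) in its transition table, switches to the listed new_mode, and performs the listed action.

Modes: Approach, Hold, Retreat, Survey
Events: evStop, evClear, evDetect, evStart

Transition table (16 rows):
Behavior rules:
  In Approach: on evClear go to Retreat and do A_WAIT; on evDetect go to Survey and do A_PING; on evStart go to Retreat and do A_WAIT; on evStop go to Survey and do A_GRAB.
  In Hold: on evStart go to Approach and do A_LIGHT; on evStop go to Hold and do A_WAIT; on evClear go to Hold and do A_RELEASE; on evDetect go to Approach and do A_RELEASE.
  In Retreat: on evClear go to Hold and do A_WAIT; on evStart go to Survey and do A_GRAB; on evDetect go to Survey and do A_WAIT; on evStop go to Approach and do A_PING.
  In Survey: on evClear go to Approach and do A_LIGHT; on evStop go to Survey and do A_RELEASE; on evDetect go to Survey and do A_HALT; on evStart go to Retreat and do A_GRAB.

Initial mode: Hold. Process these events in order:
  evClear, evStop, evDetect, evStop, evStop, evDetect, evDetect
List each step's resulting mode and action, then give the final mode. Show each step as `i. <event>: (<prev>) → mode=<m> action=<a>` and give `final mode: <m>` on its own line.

1. evClear: (Hold) → mode=Hold action=A_RELEASE
2. evStop: (Hold) → mode=Hold action=A_WAIT
3. evDetect: (Hold) → mode=Approach action=A_RELEASE
4. evStop: (Approach) → mode=Survey action=A_GRAB
5. evStop: (Survey) → mode=Survey action=A_RELEASE
6. evDetect: (Survey) → mode=Survey action=A_HALT
7. evDetect: (Survey) → mode=Survey action=A_HALT

final mode: Survey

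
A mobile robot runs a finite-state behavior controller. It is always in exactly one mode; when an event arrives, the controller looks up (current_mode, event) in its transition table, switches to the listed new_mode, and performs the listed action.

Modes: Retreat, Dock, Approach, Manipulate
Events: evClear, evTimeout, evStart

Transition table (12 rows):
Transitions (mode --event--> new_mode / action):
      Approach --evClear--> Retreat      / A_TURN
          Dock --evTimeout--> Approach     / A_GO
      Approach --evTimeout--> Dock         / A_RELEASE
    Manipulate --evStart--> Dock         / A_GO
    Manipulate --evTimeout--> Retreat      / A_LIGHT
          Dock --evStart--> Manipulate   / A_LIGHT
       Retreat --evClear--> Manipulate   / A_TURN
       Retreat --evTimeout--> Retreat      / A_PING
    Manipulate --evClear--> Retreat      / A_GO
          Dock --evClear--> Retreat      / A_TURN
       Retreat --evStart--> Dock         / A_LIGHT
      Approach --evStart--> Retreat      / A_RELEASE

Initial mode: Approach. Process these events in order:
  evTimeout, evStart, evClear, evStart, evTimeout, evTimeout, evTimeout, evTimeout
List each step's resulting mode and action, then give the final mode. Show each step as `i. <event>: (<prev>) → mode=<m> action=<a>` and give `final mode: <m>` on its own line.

1. evTimeout: (Approach) → mode=Dock action=A_RELEASE
2. evStart: (Dock) → mode=Manipulate action=A_LIGHT
3. evClear: (Manipulate) → mode=Retreat action=A_GO
4. evStart: (Retreat) → mode=Dock action=A_LIGHT
5. evTimeout: (Dock) → mode=Approach action=A_GO
6. evTimeout: (Approach) → mode=Dock action=A_RELEASE
7. evTimeout: (Dock) → mode=Approach action=A_GO
8. evTimeout: (Approach) → mode=Dock action=A_RELEASE

final mode: Dock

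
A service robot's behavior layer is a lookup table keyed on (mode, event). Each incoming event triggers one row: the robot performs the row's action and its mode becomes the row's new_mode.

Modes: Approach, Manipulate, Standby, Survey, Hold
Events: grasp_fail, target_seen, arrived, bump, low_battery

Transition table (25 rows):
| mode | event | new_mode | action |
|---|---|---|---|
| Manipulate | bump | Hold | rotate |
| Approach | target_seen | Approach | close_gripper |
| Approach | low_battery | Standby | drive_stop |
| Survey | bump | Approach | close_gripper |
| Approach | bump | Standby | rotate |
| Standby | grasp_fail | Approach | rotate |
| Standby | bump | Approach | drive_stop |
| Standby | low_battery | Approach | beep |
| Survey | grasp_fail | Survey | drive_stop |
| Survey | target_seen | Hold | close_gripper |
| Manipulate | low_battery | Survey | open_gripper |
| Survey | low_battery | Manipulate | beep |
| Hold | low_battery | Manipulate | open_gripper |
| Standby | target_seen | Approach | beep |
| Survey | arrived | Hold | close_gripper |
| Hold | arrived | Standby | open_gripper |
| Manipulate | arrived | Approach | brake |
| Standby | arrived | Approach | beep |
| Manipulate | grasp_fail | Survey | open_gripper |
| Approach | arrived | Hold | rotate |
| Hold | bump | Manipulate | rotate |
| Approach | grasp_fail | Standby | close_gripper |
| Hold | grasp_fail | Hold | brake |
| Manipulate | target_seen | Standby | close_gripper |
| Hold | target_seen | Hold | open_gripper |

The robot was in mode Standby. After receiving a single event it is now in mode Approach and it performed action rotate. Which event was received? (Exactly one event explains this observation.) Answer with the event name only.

grasp_fail

try grasp_fail: (Standby, grasp_fail) → (Approach, rotate)  ← matches
try target_seen: (Standby, target_seen) → (Approach, beep)
try arrived: (Standby, arrived) → (Approach, beep)
try bump: (Standby, bump) → (Approach, drive_stop)
try low_battery: (Standby, low_battery) → (Approach, beep)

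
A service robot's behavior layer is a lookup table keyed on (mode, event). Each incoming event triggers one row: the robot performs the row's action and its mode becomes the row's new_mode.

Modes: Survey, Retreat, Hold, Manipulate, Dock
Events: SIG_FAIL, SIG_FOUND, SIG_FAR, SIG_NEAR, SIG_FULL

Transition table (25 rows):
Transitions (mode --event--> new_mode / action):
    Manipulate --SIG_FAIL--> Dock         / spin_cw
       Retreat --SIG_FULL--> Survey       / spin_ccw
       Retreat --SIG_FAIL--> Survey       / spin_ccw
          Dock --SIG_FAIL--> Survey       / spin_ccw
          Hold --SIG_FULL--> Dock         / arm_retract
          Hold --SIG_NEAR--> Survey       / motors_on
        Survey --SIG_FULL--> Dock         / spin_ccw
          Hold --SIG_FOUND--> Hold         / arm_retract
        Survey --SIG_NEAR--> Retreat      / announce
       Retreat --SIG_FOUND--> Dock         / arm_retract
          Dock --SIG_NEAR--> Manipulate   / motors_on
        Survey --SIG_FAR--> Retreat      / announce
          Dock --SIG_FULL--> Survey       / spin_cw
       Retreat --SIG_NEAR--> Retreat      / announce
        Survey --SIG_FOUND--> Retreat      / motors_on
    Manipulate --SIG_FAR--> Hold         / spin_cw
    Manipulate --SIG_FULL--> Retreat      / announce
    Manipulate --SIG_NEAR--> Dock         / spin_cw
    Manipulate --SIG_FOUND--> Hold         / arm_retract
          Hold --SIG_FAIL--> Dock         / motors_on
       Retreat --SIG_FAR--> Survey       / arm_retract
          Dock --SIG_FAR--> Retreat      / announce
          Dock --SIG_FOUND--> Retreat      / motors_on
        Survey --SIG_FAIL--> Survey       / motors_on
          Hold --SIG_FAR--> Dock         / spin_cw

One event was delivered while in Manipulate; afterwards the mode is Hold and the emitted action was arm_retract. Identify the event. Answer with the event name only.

SIG_FOUND

try SIG_FAIL: (Manipulate, SIG_FAIL) → (Dock, spin_cw)
try SIG_FOUND: (Manipulate, SIG_FOUND) → (Hold, arm_retract)  ← matches
try SIG_FAR: (Manipulate, SIG_FAR) → (Hold, spin_cw)
try SIG_NEAR: (Manipulate, SIG_NEAR) → (Dock, spin_cw)
try SIG_FULL: (Manipulate, SIG_FULL) → (Retreat, announce)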